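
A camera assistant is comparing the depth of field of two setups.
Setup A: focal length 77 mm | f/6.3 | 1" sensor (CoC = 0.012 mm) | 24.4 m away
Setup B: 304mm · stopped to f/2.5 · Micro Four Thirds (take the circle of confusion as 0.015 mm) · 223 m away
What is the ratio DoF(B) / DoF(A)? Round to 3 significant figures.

Setup A: H = 77²/(6.3×0.012) + 77 ≈ 78502.9 mm; DoF = Df − Dn = 35369 − 18624 ≈ 16745 mm.
Setup B: H = 304²/(2.5×0.015) + 304 ≈ 2464730.7 mm; DoF = Df − Dn = 245153 − 204519 ≈ 40634 mm.
Ratio = 40634 / 16745 ≈ 2.43.

2.43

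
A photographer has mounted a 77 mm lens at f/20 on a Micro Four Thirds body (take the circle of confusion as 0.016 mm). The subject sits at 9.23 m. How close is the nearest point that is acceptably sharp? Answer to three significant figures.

6.18 m

Hyperfocal distance H = f²/(N·c) + f = 77²/(20 × 0.016) + 77 = 5929/0.32 + 77 ≈ 18605.1 mm ≈ 18.61 m.
Near limit Dn = s·(H − f)/(H + s − 2f) = 9230 × (18605.1 − 77) / (18605.1 + 9230 − 2 × 77) = 9230 × 18528.1 / 27681.1 ≈ 6178.0 mm ≈ 6.18 m.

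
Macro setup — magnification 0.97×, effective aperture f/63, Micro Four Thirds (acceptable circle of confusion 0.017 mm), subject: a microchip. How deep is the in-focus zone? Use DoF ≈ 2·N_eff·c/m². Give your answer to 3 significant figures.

2.28 mm

At magnification m, DoF ≈ 2·N_eff·c/m² = 2 × 63 × 0.017 / 0.97² = 2.142 / 0.9409 ≈ 2.28 mm.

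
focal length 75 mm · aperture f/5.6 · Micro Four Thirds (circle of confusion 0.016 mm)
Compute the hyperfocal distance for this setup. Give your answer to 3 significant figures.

Hyperfocal distance H = f²/(N·c) + f = 75²/(5.6 × 0.016) + 75 = 5625/0.0896 + 75 ≈ 62854.0 mm ≈ 62.9 m.

62.9 m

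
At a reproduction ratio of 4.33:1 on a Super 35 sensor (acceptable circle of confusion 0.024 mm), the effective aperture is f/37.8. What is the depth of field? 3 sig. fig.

0.0968 mm

At magnification m, DoF ≈ 2·N_eff·c/m² = 2 × 37.8 × 0.024 / 4.33² = 1.814 / 18.75 ≈ 0.0968 mm.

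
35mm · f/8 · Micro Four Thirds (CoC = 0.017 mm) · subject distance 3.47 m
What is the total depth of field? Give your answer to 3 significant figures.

3.10 m

Hyperfocal distance H = f²/(N·c) + f = 35²/(8 × 0.017) + 35 = 1225/0.136 + 35 ≈ 9042.4 mm ≈ 9.042 m.
Near limit Dn = s·(H − f)/(H + s − 2f) = 3470 × (9042.4 − 35) / (9042.4 + 3470 − 2 × 35) = 3470 × 9007.4 / 12442.4 ≈ 2512.0 mm.
Far limit Df = s·(H − f)/(H − s) = 3470 × (9042.4 − 35) / (9042.4 − 3470) = 3470 × 9007.4 / 5572.4 ≈ 5609.0 mm.
Depth of field = Df − Dn = 5609.0 − 2512.0 ≈ 3097.0 mm ≈ 3.10 m.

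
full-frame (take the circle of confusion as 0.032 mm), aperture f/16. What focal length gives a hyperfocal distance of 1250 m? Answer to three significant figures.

800 mm

From H = f²/(N·c) + f, with f ≪ H: f ≈ √(H·N·c) = √(1250000 × 16 × 0.032) = √640000 ≈ 800.0 mm.
The +f correction barely moves this — solving exactly, f² + N·c·f − N·c·H = 0 ⇒ f = (−N·c + √((N·c)² + 4·N·c·H))/2 = (−0.512 + √2560000)/2 ≈ 799.74 mm, so f ≈ 800 mm.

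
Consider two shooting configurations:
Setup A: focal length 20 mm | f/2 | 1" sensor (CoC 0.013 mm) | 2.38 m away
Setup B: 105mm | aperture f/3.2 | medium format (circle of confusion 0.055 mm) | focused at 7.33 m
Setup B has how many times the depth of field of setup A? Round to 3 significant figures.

2.29

Setup A: H = 20²/(2×0.013) + 20 ≈ 15404.6 mm; DoF = Df − Dn = 2811.24 − 2063.46 ≈ 747.78 mm.
Setup B: H = 105²/(3.2×0.055) + 105 ≈ 62747.0 mm; DoF = Df − Dn = 8285.6 − 6572.0 ≈ 1713.6 mm.
Ratio = 1713.6 / 747.78 ≈ 2.29.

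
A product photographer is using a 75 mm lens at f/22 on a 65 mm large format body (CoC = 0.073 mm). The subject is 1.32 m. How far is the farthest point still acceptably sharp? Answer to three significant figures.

2.05 m

Hyperfocal distance H = f²/(N·c) + f = 75²/(22 × 0.073) + 75 = 5625/1.606 + 75 ≈ 3577.5 mm ≈ 3.577 m.
Far limit Df = s·(H − f)/(H − s) = 1320 × (3577.5 − 75) / (3577.5 − 1320) = 1320 × 3502.5 / 2257.5 ≈ 2048.0 mm ≈ 2.05 m.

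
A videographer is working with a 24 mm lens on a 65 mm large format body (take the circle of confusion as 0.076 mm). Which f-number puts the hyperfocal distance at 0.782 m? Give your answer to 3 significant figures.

f/10

Rearrange H = f²/(N·c) + f for N: N = f² / ((H − f)·c).
N = 24² / ((782 − 24) × 0.076) = 576 / 57.61 ≈ 10.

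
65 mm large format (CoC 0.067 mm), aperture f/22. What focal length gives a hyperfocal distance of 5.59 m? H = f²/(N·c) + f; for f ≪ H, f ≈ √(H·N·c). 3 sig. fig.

From H = f²/(N·c) + f, with f ≪ H: f ≈ √(H·N·c) = √(5590 × 22 × 0.067) = √8239.7 ≈ 90.77 mm.
Exact: f² + N·c·f − N·c·H = 0 ⇒ f = (−N·c + √((N·c)² + 4·N·c·H))/2 = (−1.474 + √32961)/2 ≈ 90.039 mm ≈ 90.0 mm.

90.0 mm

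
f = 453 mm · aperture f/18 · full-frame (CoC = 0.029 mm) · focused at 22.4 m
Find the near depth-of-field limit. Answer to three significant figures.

21.2 m

Hyperfocal distance H = f²/(N·c) + f = 453²/(18 × 0.029) + 453 = 205209/0.522 + 453 ≈ 393573.7 mm ≈ 393.6 m.
Near limit Dn = s·(H − f)/(H + s − 2f) = 22400 × (393573.7 − 453) / (393573.7 + 22400 − 2 × 453) = 22400 × 393120.7 / 415067.7 ≈ 21216 mm ≈ 21.2 m.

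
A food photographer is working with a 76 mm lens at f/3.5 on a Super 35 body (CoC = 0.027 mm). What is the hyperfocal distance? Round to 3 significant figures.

61.2 m

Hyperfocal distance H = f²/(N·c) + f = 76²/(3.5 × 0.027) + 76 = 5776/0.0945 + 76 ≈ 61197.7 mm ≈ 61.2 m.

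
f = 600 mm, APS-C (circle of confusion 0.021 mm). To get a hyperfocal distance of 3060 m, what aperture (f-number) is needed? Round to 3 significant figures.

Rearrange H = f²/(N·c) + f for N: N = f² / ((H − f)·c).
N = 600² / ((3060000 − 600) × 0.021) = 360000 / 64247 ≈ 5.60.

f/5.60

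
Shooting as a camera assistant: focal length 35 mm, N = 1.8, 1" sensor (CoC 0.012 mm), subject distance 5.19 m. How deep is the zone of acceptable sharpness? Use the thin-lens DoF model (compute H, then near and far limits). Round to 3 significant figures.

Hyperfocal distance H = f²/(N·c) + f = 35²/(1.8 × 0.012) + 35 = 1225/0.0216 + 35 ≈ 56748.0 mm ≈ 56.75 m.
Near limit Dn = s·(H − f)/(H + s − 2f) = 5190 × (56748.0 − 35) / (56748.0 + 5190 − 2 × 35) = 5190 × 56713.0 / 61868.0 ≈ 4757.56 mm.
Far limit Df = s·(H − f)/(H − s) = 5190 × (56748.0 − 35) / (56748.0 − 5190) = 5190 × 56713.0 / 51558.0 ≈ 5708.92 mm.
Depth of field = Df − Dn = 5708.92 − 4757.56 ≈ 951.36 mm ≈ 0.951 m.

0.951 m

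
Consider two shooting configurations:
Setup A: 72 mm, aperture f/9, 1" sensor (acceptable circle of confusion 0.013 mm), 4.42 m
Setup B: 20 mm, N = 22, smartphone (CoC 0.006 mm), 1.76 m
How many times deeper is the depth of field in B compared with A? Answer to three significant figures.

3.44

Setup A: H = 72²/(9×0.013) + 72 ≈ 44379.7 mm; DoF = Df − Dn = 4900.94 − 4025.02 ≈ 875.92 mm.
Setup B: H = 20²/(22×0.006) + 20 ≈ 3050.3 mm; DoF = Df − Dn = 4133.4 − 1118.0 ≈ 3015.4 mm.
Ratio = 3015.4 / 875.92 ≈ 3.44.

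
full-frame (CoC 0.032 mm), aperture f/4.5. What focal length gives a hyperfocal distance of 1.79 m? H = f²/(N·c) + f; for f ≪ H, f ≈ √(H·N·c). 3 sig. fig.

From H = f²/(N·c) + f, with f ≪ H: f ≈ √(H·N·c) = √(1790 × 4.5 × 0.032) = √257.76 ≈ 16.05 mm.
Exact: f² + N·c·f − N·c·H = 0 ⇒ f = (−N·c + √((N·c)² + 4·N·c·H))/2 = (−0.144 + √1031.1)/2 ≈ 15.983 mm ≈ 16.0 mm.

16.0 mm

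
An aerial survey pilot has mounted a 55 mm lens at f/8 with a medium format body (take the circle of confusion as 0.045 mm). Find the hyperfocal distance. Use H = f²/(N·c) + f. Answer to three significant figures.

Hyperfocal distance H = f²/(N·c) + f = 55²/(8 × 0.045) + 55 = 3025/0.36 + 55 ≈ 8457.8 mm ≈ 8.46 m.

8.46 m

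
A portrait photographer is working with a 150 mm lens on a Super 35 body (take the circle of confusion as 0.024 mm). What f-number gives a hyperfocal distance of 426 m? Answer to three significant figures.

f/2.20

Rearrange H = f²/(N·c) + f for N: N = f² / ((H − f)·c).
N = 150² / ((426000 − 150) × 0.024) = 22500 / 10220 ≈ 2.20.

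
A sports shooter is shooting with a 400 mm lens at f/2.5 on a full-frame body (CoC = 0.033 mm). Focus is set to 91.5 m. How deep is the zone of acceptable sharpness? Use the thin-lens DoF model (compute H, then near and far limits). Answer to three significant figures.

Hyperfocal distance H = f²/(N·c) + f = 400²/(2.5 × 0.033) + 400 = 160000/0.0825 + 400 ≈ 1939793.9 mm ≈ 1940 m.
Near limit Dn = s·(H − f)/(H + s − 2f) = 91500 × (1939793.9 − 400) / (1939793.9 + 91500 − 2 × 400) = 91500 × 1939393.9 / 2030493.9 ≈ 87394.8 mm.
Far limit Df = s·(H − f)/(H − s) = 91500 × (1939793.9 − 400) / (1939793.9 − 91500) = 91500 × 1939393.9 / 1848293.9 ≈ 96009.9 mm.
Depth of field = Df − Dn = 96009.9 − 87394.8 ≈ 8615.1 mm ≈ 8.62 m.

8.62 m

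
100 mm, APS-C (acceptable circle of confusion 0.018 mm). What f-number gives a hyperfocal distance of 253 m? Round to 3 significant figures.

Rearrange H = f²/(N·c) + f for N: N = f² / ((H − f)·c).
N = 100² / ((253000 − 100) × 0.018) = 10000 / 4552 ≈ 2.20.

f/2.20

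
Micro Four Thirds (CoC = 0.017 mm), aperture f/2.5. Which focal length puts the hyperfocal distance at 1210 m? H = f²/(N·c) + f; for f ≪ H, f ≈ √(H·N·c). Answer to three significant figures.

227 mm

From H = f²/(N·c) + f, with f ≪ H: f ≈ √(H·N·c) = √(1210000 × 2.5 × 0.017) = √51425 ≈ 226.8 mm.
The +f correction barely moves this — solving exactly, f² + N·c·f − N·c·H = 0 ⇒ f = (−N·c + √((N·c)² + 4·N·c·H))/2 = (−0.0425 + √205700)/2 ≈ 226.75 mm, so f ≈ 227 mm.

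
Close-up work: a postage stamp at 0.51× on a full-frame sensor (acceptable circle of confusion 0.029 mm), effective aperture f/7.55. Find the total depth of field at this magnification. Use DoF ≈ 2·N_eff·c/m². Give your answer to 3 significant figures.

At magnification m, DoF ≈ 2·N_eff·c/m² = 2 × 7.55 × 0.029 / 0.51² = 0.4379 / 0.2601 ≈ 1.68 mm.

1.68 mm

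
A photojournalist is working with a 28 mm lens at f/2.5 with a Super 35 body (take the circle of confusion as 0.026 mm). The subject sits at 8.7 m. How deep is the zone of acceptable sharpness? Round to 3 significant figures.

Hyperfocal distance H = f²/(N·c) + f = 28²/(2.5 × 0.026) + 28 = 784/0.065 + 28 ≈ 12089.5 mm ≈ 12.09 m.
Near limit Dn = s·(H − f)/(H + s − 2f) = 8700 × (12089.5 − 28) / (12089.5 + 8700 − 2 × 28) = 8700 × 12061.5 / 20733.5 ≈ 5061 mm.
Far limit Df = s·(H − f)/(H − s) = 8700 × (12089.5 − 28) / (12089.5 − 8700) = 8700 × 12061.5 / 3389.5 ≈ 30959 mm.
Depth of field = Df − Dn = 30959 − 5061 ≈ 25898 mm ≈ 25.9 m.

25.9 m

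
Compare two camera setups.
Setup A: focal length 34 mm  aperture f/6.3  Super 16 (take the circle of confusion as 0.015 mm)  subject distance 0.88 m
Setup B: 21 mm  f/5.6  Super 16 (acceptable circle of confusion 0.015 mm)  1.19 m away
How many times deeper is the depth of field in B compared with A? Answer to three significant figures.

Setup A: H = 34²/(6.3×0.015) + 34 ≈ 12266.8 mm; DoF = Df − Dn = 945.38 − 823.08 ≈ 122.30 mm.
Setup B: H = 21²/(5.6×0.015) + 21 ≈ 5271.0 mm; DoF = Df − Dn = 1530.87 − 973.28 ≈ 557.59 mm.
Ratio = 557.59 / 122.30 ≈ 4.56.

4.56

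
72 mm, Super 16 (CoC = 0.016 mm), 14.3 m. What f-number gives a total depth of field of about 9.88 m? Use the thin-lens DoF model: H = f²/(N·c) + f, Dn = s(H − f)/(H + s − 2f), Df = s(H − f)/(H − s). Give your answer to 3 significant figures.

f/7.10

Write h = H − f = f²/(N·c). The thin-lens limits are Dn = s·h/(h + (s−f)) and Df = s·h/(h − (s−f)), so DoF = Df − Dn = 2·s·(s−f)·h / (h² − (s−f)²).
That is a quadratic in h: DoF·h² − 2·s·(s−f)·h − DoF·(s−f)² = 0 ⇒ h = (s−f)·(s + √(s² + DoF²)) / DoF = 14228 × (14300 + √(14300² + 9880²)) / 9880 = 14228 × (14300 + 17381.2) / 9880 ≈ 45623 mm.
Then N = f²/(c·h) = 72² / (0.016 × 45623) = 5184 / 729.97 ≈ 7.10.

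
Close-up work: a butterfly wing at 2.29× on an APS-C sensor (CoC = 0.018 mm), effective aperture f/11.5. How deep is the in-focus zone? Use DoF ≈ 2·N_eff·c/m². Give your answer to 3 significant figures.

0.0789 mm

At magnification m, DoF ≈ 2·N_eff·c/m² = 2 × 11.5 × 0.018 / 2.29² = 0.414 / 5.244 ≈ 0.0789 mm.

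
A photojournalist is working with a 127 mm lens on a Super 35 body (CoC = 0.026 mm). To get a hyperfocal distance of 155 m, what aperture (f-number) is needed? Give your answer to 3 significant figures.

f/4.01

Rearrange H = f²/(N·c) + f for N: N = f² / ((H − f)·c).
N = 127² / ((155000 − 127) × 0.026) = 16129 / 4027 ≈ 4.01.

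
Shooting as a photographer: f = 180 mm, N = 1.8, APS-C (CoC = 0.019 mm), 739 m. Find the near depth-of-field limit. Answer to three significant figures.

Hyperfocal distance H = f²/(N·c) + f = 180²/(1.8 × 0.019) + 180 = 32400/0.0342 + 180 ≈ 947548.4 mm ≈ 947.5 m.
Near limit Dn = s·(H − f)/(H + s − 2f) = 739000 × (947548.4 − 180) / (947548.4 + 739000 − 2 × 180) = 739000 × 947368.4 / 1686188.4 ≈ 415200 mm ≈ 415 m.

415 m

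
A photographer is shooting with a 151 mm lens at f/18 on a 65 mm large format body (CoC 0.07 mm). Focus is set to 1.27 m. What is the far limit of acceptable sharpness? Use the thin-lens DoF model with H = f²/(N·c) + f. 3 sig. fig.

Hyperfocal distance H = f²/(N·c) + f = 151²/(18 × 0.07) + 151 = 22801/1.26 + 151 ≈ 18247.0 mm ≈ 18.25 m.
Far limit Df = s·(H − f)/(H − s) = 1270 × (18247.0 − 151) / (18247.0 − 1270) = 1270 × 18096.0 / 16977.0 ≈ 1353.7 mm ≈ 1.35 m.

1.35 m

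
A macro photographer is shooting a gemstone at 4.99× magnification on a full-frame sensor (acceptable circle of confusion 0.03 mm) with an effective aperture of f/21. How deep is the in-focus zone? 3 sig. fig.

At magnification m, DoF ≈ 2·N_eff·c/m² = 2 × 21 × 0.03 / 4.99² = 1.26 / 24.9 ≈ 0.0506 mm.

0.0506 mm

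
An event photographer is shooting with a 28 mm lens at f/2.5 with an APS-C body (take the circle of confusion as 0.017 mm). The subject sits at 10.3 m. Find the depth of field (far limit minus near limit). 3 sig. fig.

16.6 m

Hyperfocal distance H = f²/(N·c) + f = 28²/(2.5 × 0.017) + 28 = 784/0.0425 + 28 ≈ 18475.1 mm ≈ 18.48 m.
Near limit Dn = s·(H − f)/(H + s − 2f) = 10300 × (18475.1 − 28) / (18475.1 + 10300 − 2 × 28) = 10300 × 18447.1 / 28719.1 ≈ 6616 mm.
Far limit Df = s·(H − f)/(H − s) = 10300 × (18475.1 − 28) / (18475.1 − 10300) = 10300 × 18447.1 / 8175.1 ≈ 23242 mm.
Depth of field = Df − Dn = 23242 − 6616 ≈ 16626 mm ≈ 16.6 m.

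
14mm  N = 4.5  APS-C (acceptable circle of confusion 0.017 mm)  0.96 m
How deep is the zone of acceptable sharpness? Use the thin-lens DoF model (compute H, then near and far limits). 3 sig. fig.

Hyperfocal distance H = f²/(N·c) + f = 14²/(4.5 × 0.017) + 14 = 196/0.0765 + 14 ≈ 2576.1 mm ≈ 2.576 m.
Near limit Dn = s·(H − f)/(H + s − 2f) = 960 × (2576.1 − 14) / (2576.1 + 960 − 2 × 14) = 960 × 2562.1 / 3508.1 ≈ 701.12 mm.
Far limit Df = s·(H − f)/(H − s) = 960 × (2576.1 − 14) / (2576.1 − 960) = 960 × 2562.1 / 1616.1 ≈ 1521.95 mm.
Depth of field = Df − Dn = 1521.95 − 701.12 ≈ 820.83 mm ≈ 0.821 m.

0.821 m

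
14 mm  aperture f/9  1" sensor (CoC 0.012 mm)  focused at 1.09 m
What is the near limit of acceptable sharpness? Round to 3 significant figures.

0.684 m

Hyperfocal distance H = f²/(N·c) + f = 14²/(9 × 0.012) + 14 = 196/0.108 + 14 ≈ 1828.8 mm ≈ 1.829 m.
Near limit Dn = s·(H − f)/(H + s − 2f) = 1090 × (1828.8 − 14) / (1828.8 + 1090 − 2 × 14) = 1090 × 1814.8 / 2890.8 ≈ 684.29 mm ≈ 0.684 m.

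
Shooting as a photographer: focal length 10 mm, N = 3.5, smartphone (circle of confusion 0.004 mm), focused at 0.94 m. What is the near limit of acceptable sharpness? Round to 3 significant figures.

0.832 m

Hyperfocal distance H = f²/(N·c) + f = 10²/(3.5 × 0.004) + 10 = 100/0.014 + 10 ≈ 7152.9 mm ≈ 7.153 m.
Near limit Dn = s·(H − f)/(H + s − 2f) = 940 × (7152.9 − 10) / (7152.9 + 940 − 2 × 10) = 940 × 7142.9 / 8072.9 ≈ 831.71 mm ≈ 0.832 m.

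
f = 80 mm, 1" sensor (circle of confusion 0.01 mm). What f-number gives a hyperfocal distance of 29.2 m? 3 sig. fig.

f/22

Rearrange H = f²/(N·c) + f for N: N = f² / ((H − f)·c).
N = 80² / ((29200 − 80) × 0.01) = 6400 / 291.2 ≈ 22.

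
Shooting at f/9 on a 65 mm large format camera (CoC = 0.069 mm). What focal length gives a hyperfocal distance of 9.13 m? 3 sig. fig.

From H = f²/(N·c) + f, with f ≪ H: f ≈ √(H·N·c) = √(9130 × 9 × 0.069) = √5669.7 ≈ 75.30 mm.
Exact: f² + N·c·f − N·c·H = 0 ⇒ f = (−N·c + √((N·c)² + 4·N·c·H))/2 = (−0.621 + √22679)/2 ≈ 74.988 mm ≈ 75.0 mm.

75.0 mm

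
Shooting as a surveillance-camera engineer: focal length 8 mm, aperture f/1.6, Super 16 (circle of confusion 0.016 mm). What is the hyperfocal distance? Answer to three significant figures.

2.51 m

Hyperfocal distance H = f²/(N·c) + f = 8²/(1.6 × 0.016) + 8 = 64/0.0256 + 8 ≈ 2508.0 mm ≈ 2.51 m.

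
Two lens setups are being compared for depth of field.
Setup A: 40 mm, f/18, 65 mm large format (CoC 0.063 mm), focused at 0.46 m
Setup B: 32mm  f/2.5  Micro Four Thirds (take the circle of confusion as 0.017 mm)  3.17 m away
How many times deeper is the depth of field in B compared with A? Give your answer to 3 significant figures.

Setup A: H = 40²/(18×0.063) + 40 ≈ 1450.9 mm; DoF = Df − Dn = 654.97 − 354.48 ≈ 300.49 mm.
Setup B: H = 32²/(2.5×0.017) + 32 ≈ 24126.1 mm; DoF = Df − Dn = 3644.68 − 2804.72 ≈ 839.96 mm.
Ratio = 839.96 / 300.49 ≈ 2.80.

2.80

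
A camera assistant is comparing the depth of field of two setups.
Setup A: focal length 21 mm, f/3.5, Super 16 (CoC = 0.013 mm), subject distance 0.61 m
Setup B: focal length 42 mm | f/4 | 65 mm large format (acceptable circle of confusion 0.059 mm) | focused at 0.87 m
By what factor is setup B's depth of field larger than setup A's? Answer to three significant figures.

Setup A: H = 21²/(3.5×0.013) + 21 ≈ 9713.3 mm; DoF = Df − Dn = 649.468 − 575.054 ≈ 74.414 mm.
Setup B: H = 42²/(4×0.059) + 42 ≈ 7516.6 mm; DoF = Df − Dn = 978.38 − 783.24 ≈ 195.14 mm.
Ratio = 195.14 / 74.414 ≈ 2.62.

2.62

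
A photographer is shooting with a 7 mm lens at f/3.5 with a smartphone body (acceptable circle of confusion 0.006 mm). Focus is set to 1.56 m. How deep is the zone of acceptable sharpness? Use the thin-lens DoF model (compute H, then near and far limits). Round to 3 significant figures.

Hyperfocal distance H = f²/(N·c) + f = 7²/(3.5 × 0.006) + 7 = 49/0.021 + 7 ≈ 2340.3 mm ≈ 2.340 m.
Near limit Dn = s·(H − f)/(H + s − 2f) = 1560 × (2340.3 − 7) / (2340.3 + 1560 − 2 × 7) = 1560 × 2333.3 / 3886.3 ≈ 936.6 mm.
Far limit Df = s·(H − f)/(H − s) = 1560 × (2340.3 − 7) / (2340.3 − 1560) = 1560 × 2333.3 / 780.3 ≈ 4664.7 mm.
Depth of field = Df − Dn = 4664.7 − 936.6 ≈ 3728.1 mm ≈ 3.73 m.

3.73 m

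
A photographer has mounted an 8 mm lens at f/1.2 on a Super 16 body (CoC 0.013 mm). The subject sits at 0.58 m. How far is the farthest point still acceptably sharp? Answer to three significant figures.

0.674 m

Hyperfocal distance H = f²/(N·c) + f = 8²/(1.2 × 0.013) + 8 = 64/0.0156 + 8 ≈ 4110.6 mm ≈ 4.111 m.
Far limit Df = s·(H − f)/(H − s) = 580 × (4110.6 − 8) / (4110.6 − 580) = 580 × 4102.6 / 3530.6 ≈ 673.97 mm ≈ 0.674 m.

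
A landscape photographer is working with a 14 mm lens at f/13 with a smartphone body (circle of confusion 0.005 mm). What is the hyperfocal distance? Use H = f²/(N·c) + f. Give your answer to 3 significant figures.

3.03 m

Hyperfocal distance H = f²/(N·c) + f = 14²/(13 × 0.005) + 14 = 196/0.065 + 14 ≈ 3029.4 mm ≈ 3.03 m.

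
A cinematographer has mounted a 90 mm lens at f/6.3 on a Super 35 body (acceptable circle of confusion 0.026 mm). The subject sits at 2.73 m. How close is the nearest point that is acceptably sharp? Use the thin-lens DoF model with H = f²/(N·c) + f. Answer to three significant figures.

Hyperfocal distance H = f²/(N·c) + f = 90²/(6.3 × 0.026) + 90 = 8100/0.1638 + 90 ≈ 49540.5 mm ≈ 49.54 m.
Near limit Dn = s·(H − f)/(H + s − 2f) = 2730 × (49540.5 − 90) / (49540.5 + 2730 − 2 × 90) = 2730 × 49450.5 / 52090.5 ≈ 2591.6 mm ≈ 2.59 m.

2.59 m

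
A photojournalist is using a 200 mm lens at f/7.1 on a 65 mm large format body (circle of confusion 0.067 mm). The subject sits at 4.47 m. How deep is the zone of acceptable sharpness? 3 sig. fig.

455 mm

Hyperfocal distance H = f²/(N·c) + f = 200²/(7.1 × 0.067) + 200 = 40000/0.4757 + 200 ≈ 84286.6 mm ≈ 84.29 m.
Near limit Dn = s·(H − f)/(H + s − 2f) = 4470 × (84286.6 − 200) / (84286.6 + 4470 − 2 × 200) = 4470 × 84086.6 / 88356.6 ≈ 4253.98 mm.
Far limit Df = s·(H − f)/(H − s) = 4470 × (84286.6 − 200) / (84286.6 − 4470) = 4470 × 84086.6 / 79816.6 ≈ 4709.13 mm.
Depth of field = Df − Dn = 4709.13 − 4253.98 ≈ 455.15 mm.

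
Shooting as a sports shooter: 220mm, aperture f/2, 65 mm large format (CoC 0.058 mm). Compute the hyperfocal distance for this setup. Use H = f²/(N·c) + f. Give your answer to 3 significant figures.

Hyperfocal distance H = f²/(N·c) + f = 220²/(2 × 0.058) + 220 = 48400/0.116 + 220 ≈ 417461.4 mm ≈ 417 m.

417 m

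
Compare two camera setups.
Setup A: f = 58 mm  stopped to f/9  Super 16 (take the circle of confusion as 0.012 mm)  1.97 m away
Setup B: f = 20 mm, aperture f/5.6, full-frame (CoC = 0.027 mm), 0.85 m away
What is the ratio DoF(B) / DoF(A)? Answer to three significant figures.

Setup A: H = 58²/(9×0.012) + 58 ≈ 31206.1 mm; DoF = Df − Dn = 2098.84 − 1856.07 ≈ 242.77 mm.
Setup B: H = 20²/(5.6×0.027) + 20 ≈ 2665.5 mm; DoF = Df − Dn = 1238.60 − 647.01 ≈ 591.59 mm.
Ratio = 591.59 / 242.77 ≈ 2.44.

2.44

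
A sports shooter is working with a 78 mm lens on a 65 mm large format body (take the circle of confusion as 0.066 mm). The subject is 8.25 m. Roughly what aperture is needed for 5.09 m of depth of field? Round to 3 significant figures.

Write h = H − f = f²/(N·c). The thin-lens limits are Dn = s·h/(h + (s−f)) and Df = s·h/(h − (s−f)), so DoF = Df − Dn = 2·s·(s−f)·h / (h² − (s−f)²).
That is a quadratic in h: DoF·h² − 2·s·(s−f)·h − DoF·(s−f)² = 0 ⇒ h = (s−f)·(s + √(s² + DoF²)) / DoF = 8172 × (8250 + √(8250² + 5090²)) / 5090 = 8172 × (8250 + 9693.84) / 5090 ≈ 28809 mm.
Then N = f²/(c·h) = 78² / (0.066 × 28809) = 6084 / 1901.4 ≈ 3.20.

f/3.20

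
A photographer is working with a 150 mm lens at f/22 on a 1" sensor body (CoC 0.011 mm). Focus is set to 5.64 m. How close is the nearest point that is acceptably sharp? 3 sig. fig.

Hyperfocal distance H = f²/(N·c) + f = 150²/(22 × 0.011) + 150 = 22500/0.242 + 150 ≈ 93125.2 mm ≈ 93.13 m.
Near limit Dn = s·(H − f)/(H + s − 2f) = 5640 × (93125.2 − 150) / (93125.2 + 5640 − 2 × 150) = 5640 × 92975.2 / 98465.2 ≈ 5325.5 mm ≈ 5.33 m.

5.33 m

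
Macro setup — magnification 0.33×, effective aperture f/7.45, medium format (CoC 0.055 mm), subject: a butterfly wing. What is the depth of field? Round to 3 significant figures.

7.53 mm

At magnification m, DoF ≈ 2·N_eff·c/m² = 2 × 7.45 × 0.055 / 0.33² = 0.8195 / 0.1089 ≈ 7.53 mm.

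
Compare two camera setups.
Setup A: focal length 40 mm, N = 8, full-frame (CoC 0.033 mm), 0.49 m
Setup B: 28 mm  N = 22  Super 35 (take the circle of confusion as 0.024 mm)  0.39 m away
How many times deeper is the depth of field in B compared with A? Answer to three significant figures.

Setup A: H = 40²/(8×0.033) + 40 ≈ 6100.6 mm; DoF = Df − Dn = 529.301 − 456.132 ≈ 73.169 mm.
Setup B: H = 28²/(22×0.024) + 28 ≈ 1512.8 mm; DoF = Df − Dn = 515.73 − 313.56 ≈ 202.17 mm.
Ratio = 202.17 / 73.169 ≈ 2.76.

2.76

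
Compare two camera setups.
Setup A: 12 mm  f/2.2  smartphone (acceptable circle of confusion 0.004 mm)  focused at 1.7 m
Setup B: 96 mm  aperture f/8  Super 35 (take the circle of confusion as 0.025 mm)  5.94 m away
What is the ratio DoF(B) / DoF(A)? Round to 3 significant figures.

Setup A: H = 12²/(2.2×0.004) + 12 ≈ 16375.6 mm; DoF = Df − Dn = 1895.53 − 1541.03 ≈ 354.50 mm.
Setup B: H = 96²/(8×0.025) + 96 ≈ 46176.0 mm; DoF = Df − Dn = 6802.7 − 5271.5 ≈ 1531.2 mm.
Ratio = 1531.2 / 354.50 ≈ 4.32.

4.32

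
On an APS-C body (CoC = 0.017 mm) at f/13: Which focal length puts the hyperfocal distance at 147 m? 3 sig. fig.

180 mm

From H = f²/(N·c) + f, with f ≪ H: f ≈ √(H·N·c) = √(147000 × 13 × 0.017) = √32487 ≈ 180.2 mm.
The +f correction barely moves this — solving exactly, f² + N·c·f − N·c·H = 0 ⇒ f = (−N·c + √((N·c)² + 4·N·c·H))/2 = (−0.221 + √129948)/2 ≈ 180.13 mm, so f ≈ 180 mm.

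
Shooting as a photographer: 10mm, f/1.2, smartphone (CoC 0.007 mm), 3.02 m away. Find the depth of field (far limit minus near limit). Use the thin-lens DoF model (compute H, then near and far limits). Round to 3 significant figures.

1.63 m

Hyperfocal distance H = f²/(N·c) + f = 10²/(1.2 × 0.007) + 10 = 100/0.0084 + 10 ≈ 11914.8 mm ≈ 11.91 m.
Near limit Dn = s·(H − f)/(H + s − 2f) = 3020 × (11914.8 − 10) / (11914.8 + 3020 − 2 × 10) = 3020 × 11904.8 / 14914.8 ≈ 2410.5 mm.
Far limit Df = s·(H − f)/(H − s) = 3020 × (11914.8 − 10) / (11914.8 − 3020) = 3020 × 11904.8 / 8894.8 ≈ 4042.0 mm.
Depth of field = Df − Dn = 4042.0 − 2410.5 ≈ 1631.5 mm ≈ 1.63 m.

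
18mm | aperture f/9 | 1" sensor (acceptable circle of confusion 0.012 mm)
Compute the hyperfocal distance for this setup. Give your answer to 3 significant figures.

Hyperfocal distance H = f²/(N·c) + f = 18²/(9 × 0.012) + 18 = 324/0.108 + 18 ≈ 3018.0 mm ≈ 3.02 m.

3.02 m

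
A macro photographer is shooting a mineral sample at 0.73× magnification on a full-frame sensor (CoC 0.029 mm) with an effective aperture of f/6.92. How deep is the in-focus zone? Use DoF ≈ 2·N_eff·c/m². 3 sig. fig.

At magnification m, DoF ≈ 2·N_eff·c/m² = 2 × 6.92 × 0.029 / 0.73² = 0.4014 / 0.5329 ≈ 0.753 mm.

0.753 mm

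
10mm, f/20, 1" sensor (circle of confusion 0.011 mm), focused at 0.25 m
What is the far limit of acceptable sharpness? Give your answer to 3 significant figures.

Hyperfocal distance H = f²/(N·c) + f = 10²/(20 × 0.011) + 10 = 100/0.22 + 10 ≈ 464.5 mm ≈ 0.465 m.
Far limit Df = s·(H − f)/(H − s) = 250 × (464.5 − 10) / (464.5 − 250) = 250 × 454.5 / 214.5 ≈ 529.66 mm ≈ 0.530 m.

0.530 m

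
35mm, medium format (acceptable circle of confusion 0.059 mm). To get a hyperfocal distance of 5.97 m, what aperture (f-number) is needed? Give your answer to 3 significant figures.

f/3.50

Rearrange H = f²/(N·c) + f for N: N = f² / ((H − f)·c).
N = 35² / ((5970 − 35) × 0.059) = 1225 / 350.2 ≈ 3.50.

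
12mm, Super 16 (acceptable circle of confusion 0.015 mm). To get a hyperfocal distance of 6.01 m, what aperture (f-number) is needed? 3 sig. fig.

f/1.60

Rearrange H = f²/(N·c) + f for N: N = f² / ((H − f)·c).
N = 12² / ((6010 − 12) × 0.015) = 144 / 89.97 ≈ 1.60.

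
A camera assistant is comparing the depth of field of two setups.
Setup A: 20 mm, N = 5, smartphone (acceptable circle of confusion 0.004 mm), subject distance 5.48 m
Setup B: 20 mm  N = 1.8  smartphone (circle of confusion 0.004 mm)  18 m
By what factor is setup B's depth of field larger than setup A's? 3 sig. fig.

Setup A: H = 20²/(5×0.004) + 20 ≈ 20020.0 mm; DoF = Df − Dn = 7537.8 − 4304.8 ≈ 3233.0 mm.
Setup B: H = 20²/(1.8×0.004) + 20 ≈ 55575.6 mm; DoF = Df − Dn = 26613 − 13599 ≈ 13014 mm.
Ratio = 13014 / 3233.0 ≈ 4.03.

4.03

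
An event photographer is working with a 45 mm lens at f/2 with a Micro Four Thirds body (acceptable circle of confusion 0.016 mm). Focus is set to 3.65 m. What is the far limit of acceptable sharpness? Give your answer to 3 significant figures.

Hyperfocal distance H = f²/(N·c) + f = 45²/(2 × 0.016) + 45 = 2025/0.032 + 45 ≈ 63326.2 mm ≈ 63.33 m.
Far limit Df = s·(H − f)/(H − s) = 3650 × (63326.2 − 45) / (63326.2 − 3650) = 3650 × 63281.2 / 59676.2 ≈ 3870.5 mm ≈ 3.87 m.

3.87 m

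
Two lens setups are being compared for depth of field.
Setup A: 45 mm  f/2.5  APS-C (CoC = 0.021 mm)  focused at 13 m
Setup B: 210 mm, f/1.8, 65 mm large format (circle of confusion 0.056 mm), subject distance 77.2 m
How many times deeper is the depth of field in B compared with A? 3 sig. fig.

2.85

Setup A: H = 45²/(2.5×0.021) + 45 ≈ 38616.4 mm; DoF = Df − Dn = 19574.5 − 9731.5 ≈ 9843.0 mm.
Setup B: H = 210²/(1.8×0.056) + 210 ≈ 437710.0 mm; DoF = Df − Dn = 93687 − 65648 ≈ 28039 mm.
Ratio = 28039 / 9843.0 ≈ 2.85.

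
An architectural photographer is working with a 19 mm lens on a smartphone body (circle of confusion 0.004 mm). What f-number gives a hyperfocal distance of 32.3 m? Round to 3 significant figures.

f/2.80

Rearrange H = f²/(N·c) + f for N: N = f² / ((H − f)·c).
N = 19² / ((32300 − 19) × 0.004) = 361 / 129.1 ≈ 2.80.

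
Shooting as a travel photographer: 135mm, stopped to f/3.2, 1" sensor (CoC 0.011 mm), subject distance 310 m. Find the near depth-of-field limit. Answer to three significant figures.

194 m

Hyperfocal distance H = f²/(N·c) + f = 135²/(3.2 × 0.011) + 135 = 18225/0.0352 + 135 ≈ 517890.7 mm ≈ 517.9 m.
Near limit Dn = s·(H − f)/(H + s − 2f) = 310000 × (517890.7 − 135) / (517890.7 + 310000 − 2 × 135) = 310000 × 517755.7 / 827620.7 ≈ 193935 mm ≈ 194 m.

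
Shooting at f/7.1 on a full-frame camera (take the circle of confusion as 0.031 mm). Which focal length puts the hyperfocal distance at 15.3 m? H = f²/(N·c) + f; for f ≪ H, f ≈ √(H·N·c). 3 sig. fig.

From H = f²/(N·c) + f, with f ≪ H: f ≈ √(H·N·c) = √(15300 × 7.1 × 0.031) = √3367.5 ≈ 58.03 mm.
Exact: f² + N·c·f − N·c·H = 0 ⇒ f = (−N·c + √((N·c)² + 4·N·c·H))/2 = (−0.2201 + √13470)/2 ≈ 57.920 mm ≈ 57.9 mm.

57.9 mm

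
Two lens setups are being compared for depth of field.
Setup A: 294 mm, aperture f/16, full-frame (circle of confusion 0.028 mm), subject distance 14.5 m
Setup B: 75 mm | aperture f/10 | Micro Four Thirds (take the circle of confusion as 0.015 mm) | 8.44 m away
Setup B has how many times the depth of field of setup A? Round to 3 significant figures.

1.85

Setup A: H = 294²/(16×0.028) + 294 ≈ 193231.5 mm; DoF = Df − Dn = 15652.5 − 13505.6 ≈ 2146.9 mm.
Setup B: H = 75²/(10×0.015) + 75 ≈ 37575.0 mm; DoF = Df − Dn = 10863.2 − 6900.7 ≈ 3962.5 mm.
Ratio = 3962.5 / 2146.9 ≈ 1.85.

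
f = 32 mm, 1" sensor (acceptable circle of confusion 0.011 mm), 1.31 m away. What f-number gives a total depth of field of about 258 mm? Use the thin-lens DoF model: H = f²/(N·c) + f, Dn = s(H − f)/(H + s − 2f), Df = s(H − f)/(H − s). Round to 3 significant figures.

f/7.10

Write h = H − f = f²/(N·c). The thin-lens limits are Dn = s·h/(h + (s−f)) and Df = s·h/(h − (s−f)), so DoF = Df − Dn = 2·s·(s−f)·h / (h² − (s−f)²).
That is a quadratic in h: DoF·h² − 2·s·(s−f)·h − DoF·(s−f)² = 0 ⇒ h = (s−f)·(s + √(s² + DoF²)) / DoF = 1278 × (1310 + √(1310² + 258²)) / 258 = 1278 × (1310 + 1335.16) / 258 ≈ 13103 mm.
Then N = f²/(c·h) = 32² / (0.011 × 13103) = 1024 / 144.13 ≈ 7.10.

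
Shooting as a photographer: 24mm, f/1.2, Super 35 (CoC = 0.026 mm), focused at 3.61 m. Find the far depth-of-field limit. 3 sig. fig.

4.48 m

Hyperfocal distance H = f²/(N·c) + f = 24²/(1.2 × 0.026) + 24 = 576/0.0312 + 24 ≈ 18485.5 mm ≈ 18.49 m.
Far limit Df = s·(H − f)/(H − s) = 3610 × (18485.5 − 24) / (18485.5 − 3610) = 3610 × 18461.5 / 14875.5 ≈ 4480.3 mm ≈ 4.48 m.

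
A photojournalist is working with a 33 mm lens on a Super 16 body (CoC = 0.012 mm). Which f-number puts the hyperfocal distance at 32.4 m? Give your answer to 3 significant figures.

f/2.80

Rearrange H = f²/(N·c) + f for N: N = f² / ((H − f)·c).
N = 33² / ((32400 − 33) × 0.012) = 1089 / 388.4 ≈ 2.80.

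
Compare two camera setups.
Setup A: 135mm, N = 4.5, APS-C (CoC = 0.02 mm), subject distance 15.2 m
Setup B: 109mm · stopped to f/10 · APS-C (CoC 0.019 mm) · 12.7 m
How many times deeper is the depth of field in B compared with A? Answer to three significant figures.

2.34

Setup A: H = 135²/(4.5×0.02) + 135 ≈ 202635.0 mm; DoF = Df − Dn = 16421.7 − 14147.5 ≈ 2274.2 mm.
Setup B: H = 109²/(10×0.019) + 109 ≈ 62640.6 mm; DoF = Df − Dn = 15901.9 − 10571.4 ≈ 5330.5 mm.
Ratio = 5330.5 / 2274.2 ≈ 2.34.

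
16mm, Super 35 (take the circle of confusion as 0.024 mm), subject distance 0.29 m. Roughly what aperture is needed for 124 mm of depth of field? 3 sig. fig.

Write h = H − f = f²/(N·c). The thin-lens limits are Dn = s·h/(h + (s−f)) and Df = s·h/(h − (s−f)), so DoF = Df − Dn = 2·s·(s−f)·h / (h² − (s−f)²).
That is a quadratic in h: DoF·h² − 2·s·(s−f)·h − DoF·(s−f)² = 0 ⇒ h = (s−f)·(s + √(s² + DoF²)) / DoF = 274 × (290 + √(290² + 124²)) / 124 = 274 × (290 + 315.398) / 124 ≈ 1337.7 mm.
Then N = f²/(c·h) = 16² / (0.024 × 1337.7) = 256 / 32.106 ≈ 7.97.

f/7.97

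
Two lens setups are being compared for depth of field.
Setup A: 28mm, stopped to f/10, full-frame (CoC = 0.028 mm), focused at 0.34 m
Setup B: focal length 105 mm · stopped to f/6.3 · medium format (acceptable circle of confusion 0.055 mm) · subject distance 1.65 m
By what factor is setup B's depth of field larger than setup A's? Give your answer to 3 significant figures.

Setup A: H = 28²/(10×0.028) + 28 ≈ 2828.0 mm; DoF = Df − Dn = 382.637 − 305.913 ≈ 76.724 mm.
Setup B: H = 105²/(6.3×0.055) + 105 ≈ 31923.2 mm; DoF = Df − Dn = 1734.21 − 1573.59 ≈ 160.62 mm.
Ratio = 160.62 / 76.724 ≈ 2.09.

2.09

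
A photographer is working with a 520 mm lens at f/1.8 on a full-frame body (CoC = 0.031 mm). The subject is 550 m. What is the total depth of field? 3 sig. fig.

126 m

Hyperfocal distance H = f²/(N·c) + f = 520²/(1.8 × 0.031) + 520 = 270400/0.0558 + 520 ≈ 4846398.1 mm ≈ 4846 m.
Near limit Dn = s·(H − f)/(H + s − 2f) = 550000 × (4846398.1 − 520) / (4846398.1 + 550000 − 2 × 520) = 550000 × 4845878.1 / 5395358.1 ≈ 493986 mm.
Far limit Df = s·(H − f)/(H − s) = 550000 × (4846398.1 − 520) / (4846398.1 − 550000) = 550000 × 4845878.1 / 4296398.1 ≈ 620341 mm.
Depth of field = Df − Dn = 620341 − 493986 ≈ 126355 mm ≈ 126 m.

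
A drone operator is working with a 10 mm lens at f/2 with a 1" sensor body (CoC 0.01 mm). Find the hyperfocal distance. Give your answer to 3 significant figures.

Hyperfocal distance H = f²/(N·c) + f = 10²/(2 × 0.01) + 10 = 100/0.02 + 10 ≈ 5010.0 mm ≈ 5.01 m.

5.01 m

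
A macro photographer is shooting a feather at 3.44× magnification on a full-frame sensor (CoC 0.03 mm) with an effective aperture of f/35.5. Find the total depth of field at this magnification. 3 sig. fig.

At magnification m, DoF ≈ 2·N_eff·c/m² = 2 × 35.5 × 0.03 / 3.44² = 2.13 / 11.83 ≈ 0.18 mm.

0.180 mm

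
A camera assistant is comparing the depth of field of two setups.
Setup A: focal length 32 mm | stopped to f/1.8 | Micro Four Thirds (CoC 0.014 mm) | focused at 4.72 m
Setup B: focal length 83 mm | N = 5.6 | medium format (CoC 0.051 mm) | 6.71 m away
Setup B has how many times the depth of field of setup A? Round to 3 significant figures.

Setup A: H = 32²/(1.8×0.014) + 32 ≈ 40666.9 mm; DoF = Df − Dn = 5335.6 − 4231.8 ≈ 1103.8 mm.
Setup B: H = 83²/(5.6×0.051) + 83 ≈ 24204.1 mm; DoF = Df − Dn = 9251.8 − 5263.8 ≈ 3988.0 mm.
Ratio = 3988.0 / 1103.8 ≈ 3.61.

3.61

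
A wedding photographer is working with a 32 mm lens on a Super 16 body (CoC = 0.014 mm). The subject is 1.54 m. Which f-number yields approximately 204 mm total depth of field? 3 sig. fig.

Write h = H − f = f²/(N·c). The thin-lens limits are Dn = s·h/(h + (s−f)) and Df = s·h/(h − (s−f)), so DoF = Df − Dn = 2·s·(s−f)·h / (h² − (s−f)²).
That is a quadratic in h: DoF·h² − 2·s·(s−f)·h − DoF·(s−f)² = 0 ⇒ h = (s−f)·(s + √(s² + DoF²)) / DoF = 1508 × (1540 + √(1540² + 204²)) / 204 = 1508 × (1540 + 1553.45) / 204 ≈ 22867 mm.
Then N = f²/(c·h) = 32² / (0.014 × 22867) = 1024 / 320.14 ≈ 3.20.

f/3.20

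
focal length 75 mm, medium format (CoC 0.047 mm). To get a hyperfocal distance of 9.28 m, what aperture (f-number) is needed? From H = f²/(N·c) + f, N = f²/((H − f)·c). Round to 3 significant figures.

Rearrange H = f²/(N·c) + f for N: N = f² / ((H − f)·c).
N = 75² / ((9280 − 75) × 0.047) = 5625 / 432.6 ≈ 13.

f/13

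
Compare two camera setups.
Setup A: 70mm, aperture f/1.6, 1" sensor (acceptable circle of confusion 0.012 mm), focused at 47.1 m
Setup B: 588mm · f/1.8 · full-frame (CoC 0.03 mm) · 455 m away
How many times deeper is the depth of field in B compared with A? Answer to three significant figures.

Setup A: H = 70²/(1.6×0.012) + 70 ≈ 255278.3 mm; DoF = Df − Dn = 57740 − 39771 ≈ 17969 mm.
Setup B: H = 588²/(1.8×0.03) + 588 ≈ 6403254.7 mm; DoF = Df − Dn = 489759 − 424848 ≈ 64911 mm.
Ratio = 64911 / 17969 ≈ 3.61.

3.61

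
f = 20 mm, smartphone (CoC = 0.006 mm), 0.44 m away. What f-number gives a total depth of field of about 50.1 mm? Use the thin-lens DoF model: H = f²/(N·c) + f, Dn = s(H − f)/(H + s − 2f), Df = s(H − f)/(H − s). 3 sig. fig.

f/9.01

Write h = H − f = f²/(N·c). The thin-lens limits are Dn = s·h/(h + (s−f)) and Df = s·h/(h − (s−f)), so DoF = Df − Dn = 2·s·(s−f)·h / (h² − (s−f)²).
That is a quadratic in h: DoF·h² − 2·s·(s−f)·h − DoF·(s−f)² = 0 ⇒ h = (s−f)·(s + √(s² + DoF²)) / DoF = 420 × (440 + √(440² + 50.1²)) / 50.1 = 420 × (440 + 442.843) / 50.1 ≈ 7401.1 mm.
Then N = f²/(c·h) = 20² / (0.006 × 7401.1) = 400 / 44.406 ≈ 9.01.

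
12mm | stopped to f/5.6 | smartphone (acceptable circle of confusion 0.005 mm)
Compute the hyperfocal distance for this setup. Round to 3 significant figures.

5.15 m

Hyperfocal distance H = f²/(N·c) + f = 12²/(5.6 × 0.005) + 12 = 144/0.028 + 12 ≈ 5154.9 mm ≈ 5.15 m.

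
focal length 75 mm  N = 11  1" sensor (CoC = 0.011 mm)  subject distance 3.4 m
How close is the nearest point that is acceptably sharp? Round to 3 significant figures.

3.17 m

Hyperfocal distance H = f²/(N·c) + f = 75²/(11 × 0.011) + 75 = 5625/0.121 + 75 ≈ 46562.6 mm ≈ 46.56 m.
Near limit Dn = s·(H − f)/(H + s − 2f) = 3400 × (46562.6 − 75) / (46562.6 + 3400 − 2 × 75) = 3400 × 46487.6 / 49812.6 ≈ 3173.0 mm ≈ 3.17 m.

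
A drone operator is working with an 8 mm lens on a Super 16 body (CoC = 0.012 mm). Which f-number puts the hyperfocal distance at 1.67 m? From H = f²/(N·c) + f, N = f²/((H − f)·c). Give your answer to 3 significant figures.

Rearrange H = f²/(N·c) + f for N: N = f² / ((H − f)·c).
N = 8² / ((1670 − 8) × 0.012) = 64 / 19.94 ≈ 3.21.

f/3.21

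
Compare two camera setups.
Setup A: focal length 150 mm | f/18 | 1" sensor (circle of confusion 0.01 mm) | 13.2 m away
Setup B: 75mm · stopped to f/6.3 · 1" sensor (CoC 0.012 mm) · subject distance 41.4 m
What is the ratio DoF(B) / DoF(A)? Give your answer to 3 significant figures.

Setup A: H = 150²/(18×0.01) + 150 ≈ 125150.0 mm; DoF = Df − Dn = 14738.7 − 11952.2 ≈ 2786.5 mm.
Setup B: H = 75²/(6.3×0.012) + 75 ≈ 74479.8 mm; DoF = Df − Dn = 93119 − 26617 ≈ 66502 mm.
Ratio = 66502 / 2786.5 ≈ 23.9.

23.9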